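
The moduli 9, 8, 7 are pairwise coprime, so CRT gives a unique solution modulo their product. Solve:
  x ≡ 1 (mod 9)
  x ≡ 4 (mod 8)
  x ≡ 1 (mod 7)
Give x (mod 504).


Moduli 9, 8, 7 are pairwise coprime; by CRT there is a unique solution modulo M = 9 · 8 · 7 = 504.
Solve pairwise, accumulating the modulus:
  Start with x ≡ 1 (mod 9).
  Combine with x ≡ 4 (mod 8): since gcd(9, 8) = 1, we get a unique residue mod 72.
    Write x = 1 + 9·t and substitute into x ≡ 4 (mod 8): 9·t ≡ 4 − 1 = 3 (mod 8).
    Reduce coefficients mod 8: 1·t ≡ 3 (mod 8).
    So t ≡ 3 (mod 8).
    Then x = 1 + 9·3 = 28, valid modulo lcm(9, 8) = 72: x ≡ 28 (mod 72).
  Combine with x ≡ 1 (mod 7): since gcd(72, 7) = 1, we get a unique residue mod 504.
    Write x = 28 + 72·t and substitute into x ≡ 1 (mod 7): 72·t ≡ 1 − 28 = -27 (mod 7).
    Reduce coefficients mod 7: 2·t ≡ 1 (mod 7).
    The inverse of 2 mod 7 is 4 (since 2·4 = 8 = 1·7 + 1), so t ≡ 4·1 = 4 ≡ 4 (mod 7).
    Then x = 28 + 72·4 = 316, valid modulo lcm(72, 7) = 504: x ≡ 316 (mod 504).
Verify: 316 mod 9 = 1 ✓, 316 mod 8 = 4 ✓, 316 mod 7 = 1 ✓.

x ≡ 316 (mod 504).


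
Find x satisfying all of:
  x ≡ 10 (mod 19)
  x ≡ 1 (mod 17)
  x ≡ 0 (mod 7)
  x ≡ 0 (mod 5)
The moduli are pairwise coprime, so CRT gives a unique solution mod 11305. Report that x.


Product of moduli M = 19 · 17 · 7 · 5 = 11305.
Merge one congruence at a time:
  Start: x ≡ 10 (mod 19).
  Combine with x ≡ 1 (mod 17); new modulus lcm = 323.
    Write x = 10 + 19·t and substitute into x ≡ 1 (mod 17): 19·t ≡ 1 − 10 = -9 (mod 17).
    Reduce coefficients mod 17: 2·t ≡ 8 (mod 17).
    The inverse of 2 mod 17 is 9 (since 2·9 = 18 = 1·17 + 1), so t ≡ 9·8 = 72 ≡ 4 (mod 17).
    Then x = 10 + 19·4 = 86, valid modulo lcm(19, 17) = 323: x ≡ 86 (mod 323).
  Combine with x ≡ 0 (mod 7); new modulus lcm = 2261.
    Write x = 86 + 323·t and substitute into x ≡ 0 (mod 7): 323·t ≡ 0 − 86 = -86 (mod 7).
    Reduce coefficients mod 7: 1·t ≡ 5 (mod 7).
    So t ≡ 5 (mod 7).
    Then x = 86 + 323·5 = 1701, valid modulo lcm(323, 7) = 2261: x ≡ 1701 (mod 2261).
  Combine with x ≡ 0 (mod 5); new modulus lcm = 11305.
    Write x = 1701 + 2261·t and substitute into x ≡ 0 (mod 5): 2261·t ≡ 0 − 1701 = -1701 (mod 5).
    Reduce coefficients mod 5: 1·t ≡ 4 (mod 5).
    So t ≡ 4 (mod 5).
    Then x = 1701 + 2261·4 = 10745, valid modulo lcm(2261, 5) = 11305: x ≡ 10745 (mod 11305).
Verify against each original: 10745 mod 19 = 10, 10745 mod 17 = 1, 10745 mod 7 = 0, 10745 mod 5 = 0.

x ≡ 10745 (mod 11305).


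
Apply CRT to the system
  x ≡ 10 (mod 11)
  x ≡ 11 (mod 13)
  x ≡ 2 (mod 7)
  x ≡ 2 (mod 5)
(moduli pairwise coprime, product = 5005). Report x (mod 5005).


Product of moduli M = 11 · 13 · 7 · 5 = 5005.
Merge one congruence at a time:
  Start: x ≡ 10 (mod 11).
  Combine with x ≡ 11 (mod 13); new modulus lcm = 143.
    Write x = 10 + 11·t and substitute into x ≡ 11 (mod 13): 11·t ≡ 11 − 10 = 1 (mod 13).
    The inverse of 11 mod 13 is 6 (since 11·6 = 66 = 5·13 + 1), so t ≡ 6·1 = 6 ≡ 6 (mod 13).
    Then x = 10 + 11·6 = 76, valid modulo lcm(11, 13) = 143: x ≡ 76 (mod 143).
  Combine with x ≡ 2 (mod 7); new modulus lcm = 1001.
    Write x = 76 + 143·t and substitute into x ≡ 2 (mod 7): 143·t ≡ 2 − 76 = -74 (mod 7).
    Reduce coefficients mod 7: 3·t ≡ 3 (mod 7).
    The inverse of 3 mod 7 is 5 (since 3·5 = 15 = 2·7 + 1), so t ≡ 5·3 = 15 ≡ 1 (mod 7).
    Then x = 76 + 143·1 = 219, valid modulo lcm(143, 7) = 1001: x ≡ 219 (mod 1001).
  Combine with x ≡ 2 (mod 5); new modulus lcm = 5005.
    Write x = 219 + 1001·t and substitute into x ≡ 2 (mod 5): 1001·t ≡ 2 − 219 = -217 (mod 5).
    Reduce coefficients mod 5: 1·t ≡ 3 (mod 5).
    So t ≡ 3 (mod 5).
    Then x = 219 + 1001·3 = 3222, valid modulo lcm(1001, 5) = 5005: x ≡ 3222 (mod 5005).
Verify against each original: 3222 mod 11 = 10, 3222 mod 13 = 11, 3222 mod 7 = 2, 3222 mod 5 = 2.

x ≡ 3222 (mod 5005).


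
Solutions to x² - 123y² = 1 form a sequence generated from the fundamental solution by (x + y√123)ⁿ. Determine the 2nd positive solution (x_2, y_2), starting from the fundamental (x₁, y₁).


Step 1: Find the fundamental solution (x₁, y₁) of x² - 123y² = 1.
  Expand √123 as a continued fraction. a₀ = ⌊√123⌋ = 11; iterate m_{k+1} = d_k·a_k − m_k, d_{k+1} = (123 − m_{k+1}²)/d_k, a_{k+1} = ⌊(a₀ + m_{k+1})/d_{k+1}⌋ (starting m₀ = 0, d₀ = 1), with convergents p_k = a_k·p_{k-1} + p_{k-2}, q_k = a_k·q_{k-1} + q_{k-2} (p₋₁ = 1, q₋₁ = 0):
  k = 0: a₀ = 11; p₀/q₀ = 11/1; p₀² − 123·q₀² = 121 − 123 = -2.
  k = 1: m = 11, d = 2, a = ⌊(11 + 11)/2⌋ = 11; p/q = (11·11 + 1)/(11·1 + 0) = 122/11; p² − 123·q² = 14884 − 14883 = 1.
  The first convergent with p² − 123·q² = 1 gives the fundamental solution (x₁, y₁) = (122, 11).
Step 2: Apply the recurrence (x_{n+1}, y_{n+1}) = (x₁x_n + 123y₁y_n, x₁y_n + y₁x_n) repeatedly.
  From (x_1, y_1) = (122, 11): x_2 = 122·122 + 123·11·11 = 29767; y_2 = 122·11 + 11·122 = 2684.
Step 3: Verify x_2² - 123·y_2² = 886074289 - 886074288 = 1 (should be 1). ✓

(x_1, y_1) = (122, 11); (x_2, y_2) = (29767, 2684).


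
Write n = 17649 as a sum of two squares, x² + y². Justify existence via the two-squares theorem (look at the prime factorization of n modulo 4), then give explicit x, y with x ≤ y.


Step 1: Factor n = 17649 = 3^2 · 37 · 53.
Step 2: Check the mod-4 condition on each prime factor: 3 ≡ 3 (mod 4), exponent 2 (must be even); 37 ≡ 1 (mod 4), exponent 1; 53 ≡ 1 (mod 4), exponent 1.
All primes ≡ 3 (mod 4) appear to even exponent (or don't appear), so by the two-squares theorem n IS expressible as a sum of two squares.
Step 3: Build a representation. Group n = k² · m with k = 3 and m = 37 · 53 = 1961 (a product of primes ≡ 1 (mod 4)); a representation of m scales to one of n via (k·x)² + (k·y)² = k²(x² + y²). Each prime p ≡ 1 (mod 4) is itself a sum of two squares; find a² by testing p − a² for a perfect square:
  37: 37 − 1² = 36 = 6² ⇒ 37 = 1² + 6².
  53: 53 − 1² = 52, 53 − 2² = 49 = 7² ⇒ 53 = 2² + 7².
  Combine using the Brahmagupta–Fibonacci identity (a² + b²)(c² + d²) = (ac − bd)² + (ad + bc)² = (ac + bd)² + (ad − bc)²:
  37 · 53 = 1961: from (1² + 6²)(2² + 7²), take (1·2 − 6·7, 1·7 + 6·2) = (2 − 42, 7 + 12) = (-40, 19); dropping signs (only squares matter) gives (40, 19); check 40² + 19² = 1600 + 361 = 1961 ✓.
  Scale by k = 3: (3·40, 3·19) = (120, 57).
Step 4: Order so x ≤ y and verify: 57² + 120² = 3249 + 14400 = 17649 = n. ✓

n = 17649 = 57² + 120² (one valid representation with x ≤ y).


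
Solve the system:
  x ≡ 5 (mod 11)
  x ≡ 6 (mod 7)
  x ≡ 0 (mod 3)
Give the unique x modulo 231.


Moduli 11, 7, 3 are pairwise coprime; by CRT there is a unique solution modulo M = 11 · 7 · 3 = 231.
Solve pairwise, accumulating the modulus:
  Start with x ≡ 5 (mod 11).
  Combine with x ≡ 6 (mod 7): since gcd(11, 7) = 1, we get a unique residue mod 77.
    Write x = 5 + 11·t and substitute into x ≡ 6 (mod 7): 11·t ≡ 6 − 5 = 1 (mod 7).
    Reduce coefficients mod 7: 4·t ≡ 1 (mod 7).
    The inverse of 4 mod 7 is 2 (since 4·2 = 8 = 1·7 + 1), so t ≡ 2·1 = 2 ≡ 2 (mod 7).
    Then x = 5 + 11·2 = 27, valid modulo lcm(11, 7) = 77: x ≡ 27 (mod 77).
  Combine with x ≡ 0 (mod 3): since gcd(77, 3) = 1, we get a unique residue mod 231.
    Write x = 27 + 77·t and substitute into x ≡ 0 (mod 3): 77·t ≡ 0 − 27 = -27 (mod 3).
    Reduce coefficients mod 3: 2·t ≡ 0 (mod 3).
    The inverse of 2 mod 3 is 2 (since 2·2 = 4 = 1·3 + 1), so t ≡ 2·0 = 0 ≡ 0 (mod 3).
    Then x = 27 + 77·0 = 27, valid modulo lcm(77, 3) = 231: x ≡ 27 (mod 231).
Verify: 27 mod 11 = 5 ✓, 27 mod 7 = 6 ✓, 27 mod 3 = 0 ✓.

x ≡ 27 (mod 231).


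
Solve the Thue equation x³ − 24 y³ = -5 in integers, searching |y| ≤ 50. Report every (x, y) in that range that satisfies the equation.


The equation is x³ - 24y³ = -5. For fixed y, x³ = 24·y³ − 5, so a solution requires the RHS to be a perfect cube.
Strategy: iterate y from -50 to 50, compute RHS = 24·y³ − 5, and check whether it is a (positive or negative) perfect cube.
Check small values of y:
  y = 0: RHS = -5 is not a perfect cube.
  y = 1: RHS = 19 is not a perfect cube.
  y = -1: RHS = -29 is not a perfect cube.
  y = 2: RHS = 187 is not a perfect cube.
  y = -2: RHS = -197 is not a perfect cube.
  y = 3: RHS = 643 is not a perfect cube.
  y = -3: RHS = -653 is not a perfect cube.
Continuing the search up to |y| = 50 finds no solutions either.
No (x, y) in the scanned range satisfies the equation.

No integer solutions with |y| ≤ 50.


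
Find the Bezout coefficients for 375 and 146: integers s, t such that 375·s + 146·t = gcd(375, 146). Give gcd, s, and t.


Euclidean algorithm on (375, 146) — divide until remainder is 0:
  375 = 2 · 146 + 83
  146 = 1 · 83 + 63
  83 = 1 · 63 + 20
  63 = 3 · 20 + 3
  20 = 6 · 3 + 2
  3 = 1 · 2 + 1
  2 = 2 · 1 + 0
gcd(375, 146) = 1.
Track Bezout coefficients alongside the remainders: start with r₀ = 375 = a·1 + b·0 (s = 1, t = 0) and r₁ = 146 = a·0 + b·1 (s = 0, t = 1); each new remainder r_{k+1} = r_{k-1} − q_k·r_k inherits s_{k+1} = s_{k-1} − q_k·s_k, t_{k+1} = t_{k-1} − q_k·t_k, so r_k = a·s_k + b·t_k at every step:
  q = 2: r = 83, s = 1 − 2·0 = 1, t = 0 − 2·1 = -2  (check: 375·1 + 146·(-2) = 83)
  q = 1: r = 63, s = 0 − 1·1 = -1, t = 1 − 1·(-2) = 3  (check: 375·(-1) + 146·3 = 63)
  q = 1: r = 20, s = 1 − 1·(-1) = 2, t = -2 − 1·3 = -5  (check: 375·2 + 146·(-5) = 20)
  q = 3: r = 3, s = -1 − 3·2 = -7, t = 3 − 3·(-5) = 18  (check: 375·(-7) + 146·18 = 3)
  q = 6: r = 2, s = 2 − 6·(-7) = 44, t = -5 − 6·18 = -113  (check: 375·44 + 146·(-113) = 2)
  q = 1: r = 1, s = -7 − 1·44 = -51, t = 18 − 1·(-113) = 131  (check: 375·(-51) + 146·131 = 1)
The row with r = 1 (the gcd) gives the Bezout coefficients s = -51, t = 131.
Result: 375 · (-51) + 146 · (131) = 1.

gcd(375, 146) = 1; s = -51, t = 131 (check: 375·(-51) + 146·131 = 1).


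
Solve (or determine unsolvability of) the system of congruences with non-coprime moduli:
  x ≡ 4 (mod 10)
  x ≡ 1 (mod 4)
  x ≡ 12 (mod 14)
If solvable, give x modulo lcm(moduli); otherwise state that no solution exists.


Moduli 10, 4, 14 are not pairwise coprime, so CRT works modulo lcm(m_i) when all pairwise compatibility conditions hold.
Pairwise compatibility: gcd(m_i, m_j) must divide a_i - a_j for every pair.
Merge one congruence at a time:
  Start: x ≡ 4 (mod 10).
  Combine with x ≡ 1 (mod 4): gcd(10, 4) = 2, and 1 - 4 = -3 is NOT divisible by 2.
    ⇒ system is inconsistent (no integer solution).

No solution (the system is inconsistent).


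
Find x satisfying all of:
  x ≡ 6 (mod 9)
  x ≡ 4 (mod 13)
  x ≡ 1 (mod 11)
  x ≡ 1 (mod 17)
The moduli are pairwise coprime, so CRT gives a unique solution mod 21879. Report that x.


Product of moduli M = 9 · 13 · 11 · 17 = 21879.
Merge one congruence at a time:
  Start: x ≡ 6 (mod 9).
  Combine with x ≡ 4 (mod 13); new modulus lcm = 117.
    Write x = 6 + 9·t and substitute into x ≡ 4 (mod 13): 9·t ≡ 4 − 6 = -2 (mod 13).
    Reduce coefficients mod 13: 9·t ≡ 11 (mod 13).
    The inverse of 9 mod 13 is 3 (since 9·3 = 27 = 2·13 + 1), so t ≡ 3·11 = 33 ≡ 7 (mod 13).
    Then x = 6 + 9·7 = 69, valid modulo lcm(9, 13) = 117: x ≡ 69 (mod 117).
  Combine with x ≡ 1 (mod 11); new modulus lcm = 1287.
    Write x = 69 + 117·t and substitute into x ≡ 1 (mod 11): 117·t ≡ 1 − 69 = -68 (mod 11).
    Reduce coefficients mod 11: 7·t ≡ 9 (mod 11).
    The inverse of 7 mod 11 is 8 (since 7·8 = 56 = 5·11 + 1), so t ≡ 8·9 = 72 ≡ 6 (mod 11).
    Then x = 69 + 117·6 = 771, valid modulo lcm(117, 11) = 1287: x ≡ 771 (mod 1287).
  Combine with x ≡ 1 (mod 17); new modulus lcm = 21879.
    Write x = 771 + 1287·t and substitute into x ≡ 1 (mod 17): 1287·t ≡ 1 − 771 = -770 (mod 17).
    Reduce coefficients mod 17: 12·t ≡ 12 (mod 17).
    The inverse of 12 mod 17 is 10 (since 12·10 = 120 = 7·17 + 1), so t ≡ 10·12 = 120 ≡ 1 (mod 17).
    Then x = 771 + 1287·1 = 2058, valid modulo lcm(1287, 17) = 21879: x ≡ 2058 (mod 21879).
Verify against each original: 2058 mod 9 = 6, 2058 mod 13 = 4, 2058 mod 11 = 1, 2058 mod 17 = 1.

x ≡ 2058 (mod 21879).


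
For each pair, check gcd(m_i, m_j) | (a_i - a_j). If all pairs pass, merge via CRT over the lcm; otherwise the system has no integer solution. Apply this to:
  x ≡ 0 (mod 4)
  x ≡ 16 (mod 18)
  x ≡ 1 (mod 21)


Moduli 4, 18, 21 are not pairwise coprime, so CRT works modulo lcm(m_i) when all pairwise compatibility conditions hold.
Pairwise compatibility: gcd(m_i, m_j) must divide a_i - a_j for every pair.
Merge one congruence at a time:
  Start: x ≡ 0 (mod 4).
  Combine with x ≡ 16 (mod 18): gcd(4, 18) = 2; 16 - 0 = 16, which IS divisible by 2, so compatible.
    Write x = 0 + 4·t and substitute into x ≡ 16 (mod 18): 4·t ≡ 16 − 0 = 16 (mod 18).
    Divide the congruence (and modulus) by g = 2: 2·t ≡ 8 (mod 9).
    The inverse of 2 mod 9 is 5 (since 2·5 = 10 = 1·9 + 1), so t ≡ 5·8 = 40 ≡ 4 (mod 9).
    Then x = 0 + 4·4 = 16, valid modulo lcm(4, 18) = 36: x ≡ 16 (mod 36).
  Combine with x ≡ 1 (mod 21): gcd(36, 21) = 3; 1 - 16 = -15, which IS divisible by 3, so compatible.
    Write x = 16 + 36·t and substitute into x ≡ 1 (mod 21): 36·t ≡ 1 − 16 = -15 (mod 21).
    Divide the congruence (and modulus) by g = 3: 12·t ≡ -5 (mod 7).
    Reduce coefficients mod 7: 5·t ≡ 2 (mod 7).
    The inverse of 5 mod 7 is 3 (since 5·3 = 15 = 2·7 + 1), so t ≡ 3·2 = 6 ≡ 6 (mod 7).
    Then x = 16 + 36·6 = 232, valid modulo lcm(36, 21) = 252: x ≡ 232 (mod 252).
Verify: 232 mod 4 = 0, 232 mod 18 = 16, 232 mod 21 = 1.

x ≡ 232 (mod 252).


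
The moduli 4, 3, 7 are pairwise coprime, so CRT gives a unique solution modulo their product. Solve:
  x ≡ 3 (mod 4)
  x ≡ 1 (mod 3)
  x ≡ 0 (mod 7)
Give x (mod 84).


Moduli 4, 3, 7 are pairwise coprime; by CRT there is a unique solution modulo M = 4 · 3 · 7 = 84.
Solve pairwise, accumulating the modulus:
  Start with x ≡ 3 (mod 4).
  Combine with x ≡ 1 (mod 3): since gcd(4, 3) = 1, we get a unique residue mod 12.
    Write x = 3 + 4·t and substitute into x ≡ 1 (mod 3): 4·t ≡ 1 − 3 = -2 (mod 3).
    Reduce coefficients mod 3: 1·t ≡ 1 (mod 3).
    So t ≡ 1 (mod 3).
    Then x = 3 + 4·1 = 7, valid modulo lcm(4, 3) = 12: x ≡ 7 (mod 12).
  Combine with x ≡ 0 (mod 7): since gcd(12, 7) = 1, we get a unique residue mod 84.
    Write x = 7 + 12·t and substitute into x ≡ 0 (mod 7): 12·t ≡ 0 − 7 = -7 (mod 7).
    Reduce coefficients mod 7: 5·t ≡ 0 (mod 7).
    The inverse of 5 mod 7 is 3 (since 5·3 = 15 = 2·7 + 1), so t ≡ 3·0 = 0 ≡ 0 (mod 7).
    Then x = 7 + 12·0 = 7, valid modulo lcm(12, 7) = 84: x ≡ 7 (mod 84).
Verify: 7 mod 4 = 3 ✓, 7 mod 3 = 1 ✓, 7 mod 7 = 0 ✓.

x ≡ 7 (mod 84).


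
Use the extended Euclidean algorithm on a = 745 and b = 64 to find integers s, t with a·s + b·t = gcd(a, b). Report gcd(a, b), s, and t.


Euclidean algorithm on (745, 64) — divide until remainder is 0:
  745 = 11 · 64 + 41
  64 = 1 · 41 + 23
  41 = 1 · 23 + 18
  23 = 1 · 18 + 5
  18 = 3 · 5 + 3
  5 = 1 · 3 + 2
  3 = 1 · 2 + 1
  2 = 2 · 1 + 0
gcd(745, 64) = 1.
Track Bezout coefficients alongside the remainders: start with r₀ = 745 = a·1 + b·0 (s = 1, t = 0) and r₁ = 64 = a·0 + b·1 (s = 0, t = 1); each new remainder r_{k+1} = r_{k-1} − q_k·r_k inherits s_{k+1} = s_{k-1} − q_k·s_k, t_{k+1} = t_{k-1} − q_k·t_k, so r_k = a·s_k + b·t_k at every step:
  q = 11: r = 41, s = 1 − 11·0 = 1, t = 0 − 11·1 = -11  (check: 745·1 + 64·(-11) = 41)
  q = 1: r = 23, s = 0 − 1·1 = -1, t = 1 − 1·(-11) = 12  (check: 745·(-1) + 64·12 = 23)
  q = 1: r = 18, s = 1 − 1·(-1) = 2, t = -11 − 1·12 = -23  (check: 745·2 + 64·(-23) = 18)
  q = 1: r = 5, s = -1 − 1·2 = -3, t = 12 − 1·(-23) = 35  (check: 745·(-3) + 64·35 = 5)
  q = 3: r = 3, s = 2 − 3·(-3) = 11, t = -23 − 3·35 = -128  (check: 745·11 + 64·(-128) = 3)
  q = 1: r = 2, s = -3 − 1·11 = -14, t = 35 − 1·(-128) = 163  (check: 745·(-14) + 64·163 = 2)
  q = 1: r = 1, s = 11 − 1·(-14) = 25, t = -128 − 1·163 = -291  (check: 745·25 + 64·(-291) = 1)
The row with r = 1 (the gcd) gives the Bezout coefficients s = 25, t = -291.
Result: 745 · (25) + 64 · (-291) = 1.

gcd(745, 64) = 1; s = 25, t = -291 (check: 745·25 + 64·(-291) = 1).


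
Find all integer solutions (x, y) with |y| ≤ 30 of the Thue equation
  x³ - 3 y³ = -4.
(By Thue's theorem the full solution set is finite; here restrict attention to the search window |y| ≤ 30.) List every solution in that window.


The equation is x³ - 3y³ = -4. For fixed y, x³ = 3·y³ − 4, so a solution requires the RHS to be a perfect cube.
Strategy: iterate y from -30 to 30, compute RHS = 3·y³ − 4, and check whether it is a (positive or negative) perfect cube.
Check small values of y:
  y = 0: RHS = -4 is not a perfect cube.
  y = 1: RHS = -1 = (-1)³ ⇒ x = -1 works.
  y = -1: RHS = -7 is not a perfect cube.
  y = 2: RHS = 20 is not a perfect cube.
  y = -2: RHS = -28 is not a perfect cube.
  y = 3: RHS = 77 is not a perfect cube.
  y = -3: RHS = -85 is not a perfect cube.
Continuing the search up to |y| = 30 finds no further solutions beyond those listed.
Collected solutions: (-1, 1).

Solutions (with |y| ≤ 30): (-1, 1).


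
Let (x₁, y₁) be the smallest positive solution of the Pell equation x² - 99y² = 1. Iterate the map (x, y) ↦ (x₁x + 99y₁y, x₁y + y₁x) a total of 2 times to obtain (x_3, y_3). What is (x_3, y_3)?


Step 1: Find the fundamental solution (x₁, y₁) of x² - 99y² = 1.
  Expand √99 as a continued fraction. a₀ = ⌊√99⌋ = 9; iterate m_{k+1} = d_k·a_k − m_k, d_{k+1} = (99 − m_{k+1}²)/d_k, a_{k+1} = ⌊(a₀ + m_{k+1})/d_{k+1}⌋ (starting m₀ = 0, d₀ = 1), with convergents p_k = a_k·p_{k-1} + p_{k-2}, q_k = a_k·q_{k-1} + q_{k-2} (p₋₁ = 1, q₋₁ = 0):
  k = 0: a₀ = 9; p₀/q₀ = 9/1; p₀² − 99·q₀² = 81 − 99 = -18.
  k = 1: m = 9, d = 18, a = ⌊(9 + 9)/18⌋ = 1; p/q = (1·9 + 1)/(1·1 + 0) = 10/1; p² − 99·q² = 100 − 99 = 1.
  The first convergent with p² − 99·q² = 1 gives the fundamental solution (x₁, y₁) = (10, 1).
Step 2: Apply the recurrence (x_{n+1}, y_{n+1}) = (x₁x_n + 99y₁y_n, x₁y_n + y₁x_n) repeatedly.
  From (x_1, y_1) = (10, 1): x_2 = 10·10 + 99·1·1 = 199; y_2 = 10·1 + 1·10 = 20.
  From (x_2, y_2) = (199, 20): x_3 = 10·199 + 99·1·20 = 3970; y_3 = 10·20 + 1·199 = 399.
Step 3: Verify x_3² - 99·y_3² = 15760900 - 15760899 = 1 (should be 1). ✓

(x_1, y_1) = (10, 1); (x_3, y_3) = (3970, 399).


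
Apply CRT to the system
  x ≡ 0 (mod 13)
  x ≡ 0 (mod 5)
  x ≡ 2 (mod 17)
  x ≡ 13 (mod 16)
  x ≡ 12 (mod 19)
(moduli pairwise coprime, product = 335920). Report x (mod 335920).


Product of moduli M = 13 · 5 · 17 · 16 · 19 = 335920.
Merge one congruence at a time:
  Start: x ≡ 0 (mod 13).
  Combine with x ≡ 0 (mod 5); new modulus lcm = 65.
    Write x = 0 + 13·t and substitute into x ≡ 0 (mod 5): 13·t ≡ 0 − 0 = 0 (mod 5).
    Reduce coefficients mod 5: 3·t ≡ 0 (mod 5).
    The inverse of 3 mod 5 is 2 (since 3·2 = 6 = 1·5 + 1), so t ≡ 2·0 = 0 ≡ 0 (mod 5).
    Then x = 0 + 13·0 = 0, valid modulo lcm(13, 5) = 65: x ≡ 0 (mod 65).
  Combine with x ≡ 2 (mod 17); new modulus lcm = 1105.
    Write x = 0 + 65·t and substitute into x ≡ 2 (mod 17): 65·t ≡ 2 − 0 = 2 (mod 17).
    Reduce coefficients mod 17: 14·t ≡ 2 (mod 17).
    The inverse of 14 mod 17 is 11 (since 14·11 = 154 = 9·17 + 1), so t ≡ 11·2 = 22 ≡ 5 (mod 17).
    Then x = 0 + 65·5 = 325, valid modulo lcm(65, 17) = 1105: x ≡ 325 (mod 1105).
  Combine with x ≡ 13 (mod 16); new modulus lcm = 17680.
    Write x = 325 + 1105·t and substitute into x ≡ 13 (mod 16): 1105·t ≡ 13 − 325 = -312 (mod 16).
    Reduce coefficients mod 16: 1·t ≡ 8 (mod 16).
    So t ≡ 8 (mod 16).
    Then x = 325 + 1105·8 = 9165, valid modulo lcm(1105, 16) = 17680: x ≡ 9165 (mod 17680).
  Combine with x ≡ 12 (mod 19); new modulus lcm = 335920.
    Write x = 9165 + 17680·t and substitute into x ≡ 12 (mod 19): 17680·t ≡ 12 − 9165 = -9153 (mod 19).
    Reduce coefficients mod 19: 10·t ≡ 5 (mod 19).
    The inverse of 10 mod 19 is 2 (since 10·2 = 20 = 1·19 + 1), so t ≡ 2·5 = 10 ≡ 10 (mod 19).
    Then x = 9165 + 17680·10 = 185965, valid modulo lcm(17680, 19) = 335920: x ≡ 185965 (mod 335920).
Verify against each original: 185965 mod 13 = 0, 185965 mod 5 = 0, 185965 mod 17 = 2, 185965 mod 16 = 13, 185965 mod 19 = 12.

x ≡ 185965 (mod 335920).


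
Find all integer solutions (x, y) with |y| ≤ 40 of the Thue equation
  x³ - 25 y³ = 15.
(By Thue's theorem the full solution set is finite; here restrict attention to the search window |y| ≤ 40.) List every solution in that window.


The equation is x³ - 25y³ = 15. For fixed y, x³ = 25·y³ + 15, so a solution requires the RHS to be a perfect cube.
Strategy: iterate y from -40 to 40, compute RHS = 25·y³ + 15, and check whether it is a (positive or negative) perfect cube.
Check small values of y:
  y = 0: RHS = 15 is not a perfect cube.
  y = 1: RHS = 40 is not a perfect cube.
  y = -1: RHS = -10 is not a perfect cube.
  y = 2: RHS = 215 is not a perfect cube.
  y = -2: RHS = -185 is not a perfect cube.
  y = 3: RHS = 690 is not a perfect cube.
  y = -3: RHS = -660 is not a perfect cube.
Continuing the search up to |y| = 40 finds no solutions either.
No (x, y) in the scanned range satisfies the equation.

No integer solutions with |y| ≤ 40.


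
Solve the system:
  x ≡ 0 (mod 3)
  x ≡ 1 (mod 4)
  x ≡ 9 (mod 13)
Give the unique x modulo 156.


Moduli 3, 4, 13 are pairwise coprime; by CRT there is a unique solution modulo M = 3 · 4 · 13 = 156.
Solve pairwise, accumulating the modulus:
  Start with x ≡ 0 (mod 3).
  Combine with x ≡ 1 (mod 4): since gcd(3, 4) = 1, we get a unique residue mod 12.
    Write x = 0 + 3·t and substitute into x ≡ 1 (mod 4): 3·t ≡ 1 − 0 = 1 (mod 4).
    The inverse of 3 mod 4 is 3 (since 3·3 = 9 = 2·4 + 1), so t ≡ 3·1 = 3 ≡ 3 (mod 4).
    Then x = 0 + 3·3 = 9, valid modulo lcm(3, 4) = 12: x ≡ 9 (mod 12).
  Combine with x ≡ 9 (mod 13): since gcd(12, 13) = 1, we get a unique residue mod 156.
    Write x = 9 + 12·t and substitute into x ≡ 9 (mod 13): 12·t ≡ 9 − 9 = 0 (mod 13).
    The inverse of 12 mod 13 is 12 (since 12·12 = 144 = 11·13 + 1), so t ≡ 12·0 = 0 ≡ 0 (mod 13).
    Then x = 9 + 12·0 = 9, valid modulo lcm(12, 13) = 156: x ≡ 9 (mod 156).
Verify: 9 mod 3 = 0 ✓, 9 mod 4 = 1 ✓, 9 mod 13 = 9 ✓.

x ≡ 9 (mod 156).


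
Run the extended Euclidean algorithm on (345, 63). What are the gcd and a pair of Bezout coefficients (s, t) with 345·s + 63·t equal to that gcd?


Euclidean algorithm on (345, 63) — divide until remainder is 0:
  345 = 5 · 63 + 30
  63 = 2 · 30 + 3
  30 = 10 · 3 + 0
gcd(345, 63) = 3.
Track Bezout coefficients alongside the remainders: start with r₀ = 345 = a·1 + b·0 (s = 1, t = 0) and r₁ = 63 = a·0 + b·1 (s = 0, t = 1); each new remainder r_{k+1} = r_{k-1} − q_k·r_k inherits s_{k+1} = s_{k-1} − q_k·s_k, t_{k+1} = t_{k-1} − q_k·t_k, so r_k = a·s_k + b·t_k at every step:
  q = 5: r = 30, s = 1 − 5·0 = 1, t = 0 − 5·1 = -5  (check: 345·1 + 63·(-5) = 30)
  q = 2: r = 3, s = 0 − 2·1 = -2, t = 1 − 2·(-5) = 11  (check: 345·(-2) + 63·11 = 3)
The row with r = 3 (the gcd) gives the Bezout coefficients s = -2, t = 11.
Result: 345 · (-2) + 63 · (11) = 3.

gcd(345, 63) = 3; s = -2, t = 11 (check: 345·(-2) + 63·11 = 3).


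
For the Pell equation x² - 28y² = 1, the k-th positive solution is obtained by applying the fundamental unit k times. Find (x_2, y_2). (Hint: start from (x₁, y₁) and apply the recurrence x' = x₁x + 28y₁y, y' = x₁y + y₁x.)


Step 1: Find the fundamental solution (x₁, y₁) of x² - 28y² = 1.
  Expand √28 as a continued fraction. a₀ = ⌊√28⌋ = 5; iterate m_{k+1} = d_k·a_k − m_k, d_{k+1} = (28 − m_{k+1}²)/d_k, a_{k+1} = ⌊(a₀ + m_{k+1})/d_{k+1}⌋ (starting m₀ = 0, d₀ = 1), with convergents p_k = a_k·p_{k-1} + p_{k-2}, q_k = a_k·q_{k-1} + q_{k-2} (p₋₁ = 1, q₋₁ = 0):
  k = 0: a₀ = 5; p₀/q₀ = 5/1; p₀² − 28·q₀² = 25 − 28 = -3.
  k = 1: m = 5, d = 3, a = ⌊(5 + 5)/3⌋ = 3; p/q = (3·5 + 1)/(3·1 + 0) = 16/3; p² − 28·q² = 256 − 252 = 4.
  k = 2: m = 4, d = 4, a = ⌊(5 + 4)/4⌋ = 2; p/q = (2·16 + 5)/(2·3 + 1) = 37/7; p² − 28·q² = 1369 − 1372 = -3.
  k = 3: m = 4, d = 3, a = ⌊(5 + 4)/3⌋ = 3; p/q = (3·37 + 16)/(3·7 + 3) = 127/24; p² − 28·q² = 16129 − 16128 = 1.
  The first convergent with p² − 28·q² = 1 gives the fundamental solution (x₁, y₁) = (127, 24).
Step 2: Apply the recurrence (x_{n+1}, y_{n+1}) = (x₁x_n + 28y₁y_n, x₁y_n + y₁x_n) repeatedly.
  From (x_1, y_1) = (127, 24): x_2 = 127·127 + 28·24·24 = 32257; y_2 = 127·24 + 24·127 = 6096.
Step 3: Verify x_2² - 28·y_2² = 1040514049 - 1040514048 = 1 (should be 1). ✓

(x_1, y_1) = (127, 24); (x_2, y_2) = (32257, 6096).


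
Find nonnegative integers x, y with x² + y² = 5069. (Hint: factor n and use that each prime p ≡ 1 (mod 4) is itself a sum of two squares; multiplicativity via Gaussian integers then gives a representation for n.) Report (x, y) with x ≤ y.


Step 1: Factor n = 5069 = 37 · 137.
Step 2: Check the mod-4 condition on each prime factor: 37 ≡ 1 (mod 4), exponent 1; 137 ≡ 1 (mod 4), exponent 1.
All primes ≡ 3 (mod 4) appear to even exponent (or don't appear), so by the two-squares theorem n IS expressible as a sum of two squares.
Step 3: Build a representation. Here n = 37 · 137 is a product of primes ≡ 1 (mod 4). Each prime p ≡ 1 (mod 4) is itself a sum of two squares; find a² by testing p − a² for a perfect square:
  37: 37 − 1² = 36 = 6² ⇒ 37 = 1² + 6².
  137: 137 − 1² = 136, 137 − 2² = 133, 137 − 3² = 128, 137 − 4² = 121 = 11² ⇒ 137 = 4² + 11².
  Combine using the Brahmagupta–Fibonacci identity (a² + b²)(c² + d²) = (ac − bd)² + (ad + bc)² = (ac + bd)² + (ad − bc)²:
  37 · 137 = 5069: from (1² + 6²)(4² + 11²), take (1·4 − 6·11, 1·11 + 6·4) = (4 − 66, 11 + 24) = (-62, 35); dropping signs (only squares matter) gives (62, 35); check 62² + 35² = 3844 + 1225 = 5069 ✓.
Step 4: Order so x ≤ y and verify: 35² + 62² = 1225 + 3844 = 5069 = n. ✓

n = 5069 = 35² + 62² (one valid representation with x ≤ y).


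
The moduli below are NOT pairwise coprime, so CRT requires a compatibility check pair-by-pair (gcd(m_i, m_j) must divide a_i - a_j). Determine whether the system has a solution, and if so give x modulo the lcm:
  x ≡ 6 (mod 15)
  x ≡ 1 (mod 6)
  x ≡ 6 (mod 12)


Moduli 15, 6, 12 are not pairwise coprime, so CRT works modulo lcm(m_i) when all pairwise compatibility conditions hold.
Pairwise compatibility: gcd(m_i, m_j) must divide a_i - a_j for every pair.
Merge one congruence at a time:
  Start: x ≡ 6 (mod 15).
  Combine with x ≡ 1 (mod 6): gcd(15, 6) = 3, and 1 - 6 = -5 is NOT divisible by 3.
    ⇒ system is inconsistent (no integer solution).

No solution (the system is inconsistent).


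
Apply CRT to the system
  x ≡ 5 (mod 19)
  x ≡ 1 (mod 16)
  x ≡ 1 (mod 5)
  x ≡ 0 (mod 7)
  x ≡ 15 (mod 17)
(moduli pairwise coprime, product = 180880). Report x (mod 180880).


Product of moduli M = 19 · 16 · 5 · 7 · 17 = 180880.
Merge one congruence at a time:
  Start: x ≡ 5 (mod 19).
  Combine with x ≡ 1 (mod 16); new modulus lcm = 304.
    Write x = 5 + 19·t and substitute into x ≡ 1 (mod 16): 19·t ≡ 1 − 5 = -4 (mod 16).
    Reduce coefficients mod 16: 3·t ≡ 12 (mod 16).
    The inverse of 3 mod 16 is 11 (since 3·11 = 33 = 2·16 + 1), so t ≡ 11·12 = 132 ≡ 4 (mod 16).
    Then x = 5 + 19·4 = 81, valid modulo lcm(19, 16) = 304: x ≡ 81 (mod 304).
  Combine with x ≡ 1 (mod 5); new modulus lcm = 1520.
    Write x = 81 + 304·t and substitute into x ≡ 1 (mod 5): 304·t ≡ 1 − 81 = -80 (mod 5).
    Reduce coefficients mod 5: 4·t ≡ 0 (mod 5).
    The inverse of 4 mod 5 is 4 (since 4·4 = 16 = 3·5 + 1), so t ≡ 4·0 = 0 ≡ 0 (mod 5).
    Then x = 81 + 304·0 = 81, valid modulo lcm(304, 5) = 1520: x ≡ 81 (mod 1520).
  Combine with x ≡ 0 (mod 7); new modulus lcm = 10640.
    Write x = 81 + 1520·t and substitute into x ≡ 0 (mod 7): 1520·t ≡ 0 − 81 = -81 (mod 7).
    Reduce coefficients mod 7: 1·t ≡ 3 (mod 7).
    So t ≡ 3 (mod 7).
    Then x = 81 + 1520·3 = 4641, valid modulo lcm(1520, 7) = 10640: x ≡ 4641 (mod 10640).
  Combine with x ≡ 15 (mod 17); new modulus lcm = 180880.
    Write x = 4641 + 10640·t and substitute into x ≡ 15 (mod 17): 10640·t ≡ 15 − 4641 = -4626 (mod 17).
    Reduce coefficients mod 17: 15·t ≡ 15 (mod 17).
    The inverse of 15 mod 17 is 8 (since 15·8 = 120 = 7·17 + 1), so t ≡ 8·15 = 120 ≡ 1 (mod 17).
    Then x = 4641 + 10640·1 = 15281, valid modulo lcm(10640, 17) = 180880: x ≡ 15281 (mod 180880).
Verify against each original: 15281 mod 19 = 5, 15281 mod 16 = 1, 15281 mod 5 = 1, 15281 mod 7 = 0, 15281 mod 17 = 15.

x ≡ 15281 (mod 180880).


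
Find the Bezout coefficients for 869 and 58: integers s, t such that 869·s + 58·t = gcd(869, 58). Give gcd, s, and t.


Euclidean algorithm on (869, 58) — divide until remainder is 0:
  869 = 14 · 58 + 57
  58 = 1 · 57 + 1
  57 = 57 · 1 + 0
gcd(869, 58) = 1.
Track Bezout coefficients alongside the remainders: start with r₀ = 869 = a·1 + b·0 (s = 1, t = 0) and r₁ = 58 = a·0 + b·1 (s = 0, t = 1); each new remainder r_{k+1} = r_{k-1} − q_k·r_k inherits s_{k+1} = s_{k-1} − q_k·s_k, t_{k+1} = t_{k-1} − q_k·t_k, so r_k = a·s_k + b·t_k at every step:
  q = 14: r = 57, s = 1 − 14·0 = 1, t = 0 − 14·1 = -14  (check: 869·1 + 58·(-14) = 57)
  q = 1: r = 1, s = 0 − 1·1 = -1, t = 1 − 1·(-14) = 15  (check: 869·(-1) + 58·15 = 1)
The row with r = 1 (the gcd) gives the Bezout coefficients s = -1, t = 15.
Result: 869 · (-1) + 58 · (15) = 1.

gcd(869, 58) = 1; s = -1, t = 15 (check: 869·(-1) + 58·15 = 1).


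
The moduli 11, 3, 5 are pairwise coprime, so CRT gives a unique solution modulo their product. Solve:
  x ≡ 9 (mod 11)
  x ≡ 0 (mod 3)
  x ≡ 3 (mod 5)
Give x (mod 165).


Moduli 11, 3, 5 are pairwise coprime; by CRT there is a unique solution modulo M = 11 · 3 · 5 = 165.
Solve pairwise, accumulating the modulus:
  Start with x ≡ 9 (mod 11).
  Combine with x ≡ 0 (mod 3): since gcd(11, 3) = 1, we get a unique residue mod 33.
    Write x = 9 + 11·t and substitute into x ≡ 0 (mod 3): 11·t ≡ 0 − 9 = -9 (mod 3).
    Reduce coefficients mod 3: 2·t ≡ 0 (mod 3).
    The inverse of 2 mod 3 is 2 (since 2·2 = 4 = 1·3 + 1), so t ≡ 2·0 = 0 ≡ 0 (mod 3).
    Then x = 9 + 11·0 = 9, valid modulo lcm(11, 3) = 33: x ≡ 9 (mod 33).
  Combine with x ≡ 3 (mod 5): since gcd(33, 5) = 1, we get a unique residue mod 165.
    Write x = 9 + 33·t and substitute into x ≡ 3 (mod 5): 33·t ≡ 3 − 9 = -6 (mod 5).
    Reduce coefficients mod 5: 3·t ≡ 4 (mod 5).
    The inverse of 3 mod 5 is 2 (since 3·2 = 6 = 1·5 + 1), so t ≡ 2·4 = 8 ≡ 3 (mod 5).
    Then x = 9 + 33·3 = 108, valid modulo lcm(33, 5) = 165: x ≡ 108 (mod 165).
Verify: 108 mod 11 = 9 ✓, 108 mod 3 = 0 ✓, 108 mod 5 = 3 ✓.

x ≡ 108 (mod 165).


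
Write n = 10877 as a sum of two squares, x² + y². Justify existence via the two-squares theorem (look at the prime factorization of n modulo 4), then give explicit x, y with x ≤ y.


Step 1: Factor n = 10877 = 73 · 149.
Step 2: Check the mod-4 condition on each prime factor: 73 ≡ 1 (mod 4), exponent 1; 149 ≡ 1 (mod 4), exponent 1.
All primes ≡ 3 (mod 4) appear to even exponent (or don't appear), so by the two-squares theorem n IS expressible as a sum of two squares.
Step 3: Build a representation. Here n = 73 · 149 is a product of primes ≡ 1 (mod 4). Each prime p ≡ 1 (mod 4) is itself a sum of two squares; find a² by testing p − a² for a perfect square:
  73: 73 − 1² = 72, 73 − 2² = 69, 73 − 3² = 64 = 8² ⇒ 73 = 3² + 8².
  149: 149 − 1² = 148, 149 − 2² = 145, 149 − 3² = 140, 149 − 4² = 133, 149 − 5² = 124, 149 − 6² = 113, 149 − 7² = 100 = 10² ⇒ 149 = 7² + 10².
  Combine using the Brahmagupta–Fibonacci identity (a² + b²)(c² + d²) = (ac − bd)² + (ad + bc)² = (ac + bd)² + (ad − bc)²:
  73 · 149 = 10877: from (3² + 8²)(7² + 10²), take (3·7 − 8·10, 3·10 + 8·7) = (21 − 80, 30 + 56) = (-59, 86); dropping signs (only squares matter) gives (59, 86); check 59² + 86² = 3481 + 7396 = 10877 ✓.
Step 4: Order so x ≤ y and verify: 59² + 86² = 3481 + 7396 = 10877 = n. ✓

n = 10877 = 59² + 86² (one valid representation with x ≤ y).


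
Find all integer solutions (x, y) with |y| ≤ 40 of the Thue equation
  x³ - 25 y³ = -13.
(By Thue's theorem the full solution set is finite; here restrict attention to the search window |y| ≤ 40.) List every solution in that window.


The equation is x³ - 25y³ = -13. For fixed y, x³ = 25·y³ − 13, so a solution requires the RHS to be a perfect cube.
Strategy: iterate y from -40 to 40, compute RHS = 25·y³ − 13, and check whether it is a (positive or negative) perfect cube.
Check small values of y:
  y = 0: RHS = -13 is not a perfect cube.
  y = 1: RHS = 12 is not a perfect cube.
  y = -1: RHS = -38 is not a perfect cube.
  y = 2: RHS = 187 is not a perfect cube.
  y = -2: RHS = -213 is not a perfect cube.
  y = 3: RHS = 662 is not a perfect cube.
  y = -3: RHS = -688 is not a perfect cube.
Continuing the search up to |y| = 40 finds no solutions either.
No (x, y) in the scanned range satisfies the equation.

No integer solutions with |y| ≤ 40.


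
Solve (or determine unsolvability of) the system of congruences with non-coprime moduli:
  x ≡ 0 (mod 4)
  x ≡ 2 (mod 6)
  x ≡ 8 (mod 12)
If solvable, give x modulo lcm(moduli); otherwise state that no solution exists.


Moduli 4, 6, 12 are not pairwise coprime, so CRT works modulo lcm(m_i) when all pairwise compatibility conditions hold.
Pairwise compatibility: gcd(m_i, m_j) must divide a_i - a_j for every pair.
Merge one congruence at a time:
  Start: x ≡ 0 (mod 4).
  Combine with x ≡ 2 (mod 6): gcd(4, 6) = 2; 2 - 0 = 2, which IS divisible by 2, so compatible.
    Write x = 0 + 4·t and substitute into x ≡ 2 (mod 6): 4·t ≡ 2 − 0 = 2 (mod 6).
    Divide the congruence (and modulus) by g = 2: 2·t ≡ 1 (mod 3).
    The inverse of 2 mod 3 is 2 (since 2·2 = 4 = 1·3 + 1), so t ≡ 2·1 = 2 ≡ 2 (mod 3).
    Then x = 0 + 4·2 = 8, valid modulo lcm(4, 6) = 12: x ≡ 8 (mod 12).
  Combine with x ≡ 8 (mod 12): gcd(12, 12) = 12; 8 - 8 = 0, which IS divisible by 12, so compatible.
    Write x = 8 + 12·t and substitute into x ≡ 8 (mod 12): 12·t ≡ 8 − 8 = 0 (mod 12).
    Divide the congruence (and modulus) by g = 12: 1·t ≡ 0 (mod 1).
    Modulo 1 every t works; take t = 0.
    Then x = 8 + 12·0 = 8, valid modulo lcm(12, 12) = 12: x ≡ 8 (mod 12).
Verify: 8 mod 4 = 0, 8 mod 6 = 2, 8 mod 12 = 8.

x ≡ 8 (mod 12).


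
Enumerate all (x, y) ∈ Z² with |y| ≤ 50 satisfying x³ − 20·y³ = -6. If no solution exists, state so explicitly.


The equation is x³ - 20y³ = -6. For fixed y, x³ = 20·y³ − 6, so a solution requires the RHS to be a perfect cube.
Strategy: iterate y from -50 to 50, compute RHS = 20·y³ − 6, and check whether it is a (positive or negative) perfect cube.
Check small values of y:
  y = 0: RHS = -6 is not a perfect cube.
  y = 1: RHS = 14 is not a perfect cube.
  y = -1: RHS = -26 is not a perfect cube.
  y = 2: RHS = 154 is not a perfect cube.
  y = -2: RHS = -166 is not a perfect cube.
  y = 3: RHS = 534 is not a perfect cube.
  y = -3: RHS = -546 is not a perfect cube.
Continuing the search up to |y| = 50 finds no solutions either.
No (x, y) in the scanned range satisfies the equation.

No integer solutions with |y| ≤ 50.


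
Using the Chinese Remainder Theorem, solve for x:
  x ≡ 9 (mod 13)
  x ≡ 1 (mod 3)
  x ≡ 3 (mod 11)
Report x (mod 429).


Moduli 13, 3, 11 are pairwise coprime; by CRT there is a unique solution modulo M = 13 · 3 · 11 = 429.
Solve pairwise, accumulating the modulus:
  Start with x ≡ 9 (mod 13).
  Combine with x ≡ 1 (mod 3): since gcd(13, 3) = 1, we get a unique residue mod 39.
    Write x = 9 + 13·t and substitute into x ≡ 1 (mod 3): 13·t ≡ 1 − 9 = -8 (mod 3).
    Reduce coefficients mod 3: 1·t ≡ 1 (mod 3).
    So t ≡ 1 (mod 3).
    Then x = 9 + 13·1 = 22, valid modulo lcm(13, 3) = 39: x ≡ 22 (mod 39).
  Combine with x ≡ 3 (mod 11): since gcd(39, 11) = 1, we get a unique residue mod 429.
    Write x = 22 + 39·t and substitute into x ≡ 3 (mod 11): 39·t ≡ 3 − 22 = -19 (mod 11).
    Reduce coefficients mod 11: 6·t ≡ 3 (mod 11).
    The inverse of 6 mod 11 is 2 (since 6·2 = 12 = 1·11 + 1), so t ≡ 2·3 = 6 ≡ 6 (mod 11).
    Then x = 22 + 39·6 = 256, valid modulo lcm(39, 11) = 429: x ≡ 256 (mod 429).
Verify: 256 mod 13 = 9 ✓, 256 mod 3 = 1 ✓, 256 mod 11 = 3 ✓.

x ≡ 256 (mod 429).


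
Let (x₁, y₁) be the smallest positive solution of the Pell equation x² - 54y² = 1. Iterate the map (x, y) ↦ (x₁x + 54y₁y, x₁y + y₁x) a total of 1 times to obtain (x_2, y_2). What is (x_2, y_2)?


Step 1: Find the fundamental solution (x₁, y₁) of x² - 54y² = 1.
  Expand √54 as a continued fraction. a₀ = ⌊√54⌋ = 7; iterate m_{k+1} = d_k·a_k − m_k, d_{k+1} = (54 − m_{k+1}²)/d_k, a_{k+1} = ⌊(a₀ + m_{k+1})/d_{k+1}⌋ (starting m₀ = 0, d₀ = 1), with convergents p_k = a_k·p_{k-1} + p_{k-2}, q_k = a_k·q_{k-1} + q_{k-2} (p₋₁ = 1, q₋₁ = 0):
  k = 0: a₀ = 7; p₀/q₀ = 7/1; p₀² − 54·q₀² = 49 − 54 = -5.
  k = 1: m = 7, d = 5, a = ⌊(7 + 7)/5⌋ = 2; p/q = (2·7 + 1)/(2·1 + 0) = 15/2; p² − 54·q² = 225 − 216 = 9.
  k = 2: m = 3, d = 9, a = ⌊(7 + 3)/9⌋ = 1; p/q = (1·15 + 7)/(1·2 + 1) = 22/3; p² − 54·q² = 484 − 486 = -2.
  k = 3: m = 6, d = 2, a = ⌊(7 + 6)/2⌋ = 6; p/q = (6·22 + 15)/(6·3 + 2) = 147/20; p² − 54·q² = 21609 − 21600 = 9.
  k = 4: m = 6, d = 9, a = ⌊(7 + 6)/9⌋ = 1; p/q = (1·147 + 22)/(1·20 + 3) = 169/23; p² − 54·q² = 28561 − 28566 = -5.
  k = 5: m = 3, d = 5, a = ⌊(7 + 3)/5⌋ = 2; p/q = (2·169 + 147)/(2·23 + 20) = 485/66; p² − 54·q² = 235225 − 235224 = 1.
  The first convergent with p² − 54·q² = 1 gives the fundamental solution (x₁, y₁) = (485, 66).
Step 2: Apply the recurrence (x_{n+1}, y_{n+1}) = (x₁x_n + 54y₁y_n, x₁y_n + y₁x_n) repeatedly.
  From (x_1, y_1) = (485, 66): x_2 = 485·485 + 54·66·66 = 470449; y_2 = 485·66 + 66·485 = 64020.
Step 3: Verify x_2² - 54·y_2² = 221322261601 - 221322261600 = 1 (should be 1). ✓

(x_1, y_1) = (485, 66); (x_2, y_2) = (470449, 64020).


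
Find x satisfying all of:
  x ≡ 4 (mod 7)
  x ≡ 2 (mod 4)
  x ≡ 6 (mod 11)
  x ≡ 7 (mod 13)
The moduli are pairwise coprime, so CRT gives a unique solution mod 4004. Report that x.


Product of moduli M = 7 · 4 · 11 · 13 = 4004.
Merge one congruence at a time:
  Start: x ≡ 4 (mod 7).
  Combine with x ≡ 2 (mod 4); new modulus lcm = 28.
    Write x = 4 + 7·t and substitute into x ≡ 2 (mod 4): 7·t ≡ 2 − 4 = -2 (mod 4).
    Reduce coefficients mod 4: 3·t ≡ 2 (mod 4).
    The inverse of 3 mod 4 is 3 (since 3·3 = 9 = 2·4 + 1), so t ≡ 3·2 = 6 ≡ 2 (mod 4).
    Then x = 4 + 7·2 = 18, valid modulo lcm(7, 4) = 28: x ≡ 18 (mod 28).
  Combine with x ≡ 6 (mod 11); new modulus lcm = 308.
    Write x = 18 + 28·t and substitute into x ≡ 6 (mod 11): 28·t ≡ 6 − 18 = -12 (mod 11).
    Reduce coefficients mod 11: 6·t ≡ 10 (mod 11).
    The inverse of 6 mod 11 is 2 (since 6·2 = 12 = 1·11 + 1), so t ≡ 2·10 = 20 ≡ 9 (mod 11).
    Then x = 18 + 28·9 = 270, valid modulo lcm(28, 11) = 308: x ≡ 270 (mod 308).
  Combine with x ≡ 7 (mod 13); new modulus lcm = 4004.
    Write x = 270 + 308·t and substitute into x ≡ 7 (mod 13): 308·t ≡ 7 − 270 = -263 (mod 13).
    Reduce coefficients mod 13: 9·t ≡ 10 (mod 13).
    The inverse of 9 mod 13 is 3 (since 9·3 = 27 = 2·13 + 1), so t ≡ 3·10 = 30 ≡ 4 (mod 13).
    Then x = 270 + 308·4 = 1502, valid modulo lcm(308, 13) = 4004: x ≡ 1502 (mod 4004).
Verify against each original: 1502 mod 7 = 4, 1502 mod 4 = 2, 1502 mod 11 = 6, 1502 mod 13 = 7.

x ≡ 1502 (mod 4004).
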